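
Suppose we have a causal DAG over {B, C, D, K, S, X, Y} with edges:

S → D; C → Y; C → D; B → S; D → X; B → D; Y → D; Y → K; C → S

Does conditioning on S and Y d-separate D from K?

There are 4 undirected paths between D and K; checking each against the conditioning set {S, Y}:
Path 1: D ← Y → K
  Y is a fork here and Y is conditioned on, so the path is blocked at Y.
Path 2: D ← S ← C → Y → K
  S is a chain here and S is conditioned on, so the path is blocked at S.
Path 3: D ← B → S ← C → Y → K
  Y is a chain here and Y is conditioned on, so the path is blocked at Y.
Path 4: D ← C → Y → K
  Y is a chain here and Y is conditioned on, so the path is blocked at Y.
All paths are blocked; D ⊥ K | {S, Y} holds.

Yes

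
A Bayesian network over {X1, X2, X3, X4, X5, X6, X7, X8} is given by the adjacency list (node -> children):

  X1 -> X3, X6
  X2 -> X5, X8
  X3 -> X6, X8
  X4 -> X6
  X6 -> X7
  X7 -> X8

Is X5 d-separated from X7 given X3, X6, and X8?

No

We examine all 3 paths between X5 and X7:
  1. X5 ← X2 → X8 ← X3 ← X1 → X6 → X7 — X2:fork[open]; X8:collider[open]; X3:chain[blocks]; X1:fork[open]; X6:chain[blocks] ⇒ blocked
  2. X5 ← X2 → X8 ← X3 → X6 → X7 — X2:fork[open]; X8:collider[open]; X3:fork[blocks]; X6:chain[blocks] ⇒ blocked
  3. X5 ← X2 → X8 ← X7 — X2:fork[open]; X8:collider[open] ⇒ active
Since the path X5 ← X2 → X8 ← X7 is active, X5 and X7 are not d-separated given {X3, X6, X8}.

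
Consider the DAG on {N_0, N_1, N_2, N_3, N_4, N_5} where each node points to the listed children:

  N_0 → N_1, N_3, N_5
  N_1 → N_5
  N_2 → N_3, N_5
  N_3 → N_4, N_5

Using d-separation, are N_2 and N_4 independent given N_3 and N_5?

Yes

Enumerating the 4 paths from N_2 to N_4 and testing each for blocking by {N_3, N_5}:
Path 1: N_2 → N_5 ← N_3 → N_4
  N_3 is a fork here and N_3 is conditioned on, so the path is blocked at N_3.
Path 2: N_2 → N_5 ← N_1 ← N_0 → N_3 → N_4
  N_3 is a chain here and N_3 is conditioned on, so the path is blocked at N_3.
Path 3: N_2 → N_5 ← N_0 → N_3 → N_4
  N_3 is a chain here and N_3 is conditioned on, so the path is blocked at N_3.
Path 4: N_2 → N_3 → N_4
  N_3 is a chain here and N_3 is conditioned on, so the path is blocked at N_3.
Every path is blocked, so N_2 and N_4 are d-separated given {N_3, N_5}.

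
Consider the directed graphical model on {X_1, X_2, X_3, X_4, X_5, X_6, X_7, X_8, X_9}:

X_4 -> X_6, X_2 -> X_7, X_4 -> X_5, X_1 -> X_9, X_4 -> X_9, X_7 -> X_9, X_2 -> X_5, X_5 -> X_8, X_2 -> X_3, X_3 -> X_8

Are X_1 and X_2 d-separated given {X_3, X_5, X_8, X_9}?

No

There are 3 undirected paths between X_1 and X_2; checking each against the conditioning set {X_3, X_5, X_8, X_9}:
  1. X_1 → X_9 ← X_7 ← X_2 — X_9:collider[open]; X_7:chain[open] ⇒ active
  2. X_1 → X_9 ← X_4 → X_5 → X_8 ← X_3 ← X_2 — X_9:collider[open]; X_4:fork[open]; X_5:chain[blocks]; X_8:collider[open]; X_3:chain[blocks] ⇒ blocked
  3. X_1 → X_9 ← X_4 → X_5 ← X_2 — X_9:collider[open]; X_4:fork[open]; X_5:collider[open] ⇒ active
At least one path is unblocked, so d-separation fails.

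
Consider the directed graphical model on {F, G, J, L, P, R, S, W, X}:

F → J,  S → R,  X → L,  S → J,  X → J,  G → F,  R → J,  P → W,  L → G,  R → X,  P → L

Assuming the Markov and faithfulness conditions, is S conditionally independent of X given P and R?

Enumerating the 6 paths from S to X and testing each for blocking by {P, R}:
  1. S → R → X — R:chain[blocks] ⇒ blocked
  2. S → R → J ← X — R:chain[blocks]; J:collider[blocks] ⇒ blocked
  3. S → R → J ← F ← G ← L ← X — R:chain[blocks]; J:collider[blocks]; F:chain[open]; G:chain[open]; L:chain[open] ⇒ blocked
  4. S → J ← R → X — J:collider[blocks]; R:fork[blocks] ⇒ blocked
  5. S → J ← X — J:collider[blocks] ⇒ blocked
  6. S → J ← F ← G ← L ← X — J:collider[blocks]; F:chain[open]; G:chain[open]; L:chain[open] ⇒ blocked
All paths are blocked; S ⊥ X | {P, R} holds.

Yes — S and X are d-separated given {P, R}.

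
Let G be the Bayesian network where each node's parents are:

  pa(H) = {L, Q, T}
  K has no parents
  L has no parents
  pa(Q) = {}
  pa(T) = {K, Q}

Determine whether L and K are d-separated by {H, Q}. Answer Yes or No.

No

There are 2 undirected paths between L and K; checking each against the conditioning set {H, Q}:
Path 1: L → H ← Q → T ← K
  Q is a fork here and Q is conditioned on, so the path is blocked at Q.
Path 2: L → H ← T ← K
  H is a collider and H is conditioned on, which opens it; T is a chain and T is not conditioned on — no node blocks this path, so it is active.
Because an active path exists, L and K are not d-separated.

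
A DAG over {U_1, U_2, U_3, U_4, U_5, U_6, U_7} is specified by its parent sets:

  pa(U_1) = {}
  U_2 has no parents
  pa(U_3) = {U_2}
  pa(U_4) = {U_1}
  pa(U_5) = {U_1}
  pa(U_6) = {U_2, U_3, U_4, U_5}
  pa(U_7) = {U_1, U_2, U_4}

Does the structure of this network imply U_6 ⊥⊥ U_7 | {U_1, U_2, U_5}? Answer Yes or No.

6 paths connect U_6 and U_7; each must be blocked for d-separation to hold:
Path 1: U_6 ← U_3 ← U_2 → U_7
  U_2 is a fork here and U_2 is conditioned on, so the path is blocked at U_2.
Path 2: U_6 ← U_5 ← U_1 → U_7
  U_5 is a chain here and U_5 is conditioned on, so the path is blocked at U_5.
Path 3: U_6 ← U_5 ← U_1 → U_4 → U_7
  U_5 is a chain here and U_5 is conditioned on, so the path is blocked at U_5.
Path 4: U_6 ← U_2 → U_7
  U_2 is a fork here and U_2 is conditioned on, so the path is blocked at U_2.
Path 5: U_6 ← U_4 → U_7
  U_4 is a fork and U_4 is not conditioned on — no node blocks this path, so it is active.
Path 6: U_6 ← U_4 ← U_1 → U_7
  U_1 is a fork here and U_1 is conditioned on, so the path is blocked at U_1.
At least one path is unblocked, so d-separation fails.

No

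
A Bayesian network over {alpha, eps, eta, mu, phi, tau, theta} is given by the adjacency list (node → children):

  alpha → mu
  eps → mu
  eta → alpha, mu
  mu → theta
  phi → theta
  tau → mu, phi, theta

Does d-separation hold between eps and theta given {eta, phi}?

Enumerating the 3 paths from eps to theta and testing each for blocking by {eta, phi}:
Path 1: eps → mu ← tau → theta
  mu is a collider here and neither mu nor any of its descendants is conditioned on, so the collider stays closed — the path is blocked at mu.
Path 2: eps → mu ← tau → phi → theta
  mu is a collider here and neither mu nor any of its descendants is conditioned on, so the collider stays closed — the path is blocked at mu.
Path 3: eps → mu → theta
  mu is a chain and mu is not conditioned on — no node blocks this path, so it is active.
At least one path is unblocked, so d-separation fails.

No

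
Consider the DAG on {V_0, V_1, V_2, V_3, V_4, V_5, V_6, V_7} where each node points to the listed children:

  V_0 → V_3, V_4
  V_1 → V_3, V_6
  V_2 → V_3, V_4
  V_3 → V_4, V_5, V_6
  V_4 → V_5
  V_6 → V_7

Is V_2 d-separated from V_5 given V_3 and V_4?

Enumerating the 6 paths from V_2 to V_5 and testing each for blocking by {V_3, V_4}:
Path 1: V_2 → V_3 → V_5
  V_3 is a chain here and V_3 is conditioned on, so the path is blocked at V_3.
Path 2: V_2 → V_3 ← V_0 → V_4 → V_5
  V_4 is a chain here and V_4 is conditioned on, so the path is blocked at V_4.
Path 3: V_2 → V_3 → V_4 → V_5
  V_3 is a chain here and V_3 is conditioned on, so the path is blocked at V_3.
Path 4: V_2 → V_4 → V_5
  V_4 is a chain here and V_4 is conditioned on, so the path is blocked at V_4.
Path 5: V_2 → V_4 ← V_3 → V_5
  V_3 is a fork here and V_3 is conditioned on, so the path is blocked at V_3.
Path 6: V_2 → V_4 ← V_0 → V_3 → V_5
  V_3 is a chain here and V_3 is conditioned on, so the path is blocked at V_3.
All paths are blocked; V_2 ⊥ V_5 | {V_3, V_4} holds.

Yes — V_2 and V_5 are d-separated given {V_3, V_4}.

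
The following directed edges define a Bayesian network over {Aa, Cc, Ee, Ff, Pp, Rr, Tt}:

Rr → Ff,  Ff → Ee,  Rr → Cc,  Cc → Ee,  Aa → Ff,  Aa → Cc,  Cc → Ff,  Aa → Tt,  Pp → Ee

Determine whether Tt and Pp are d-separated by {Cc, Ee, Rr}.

No

6 paths connect Tt and Pp; each must be blocked for d-separation to hold:
  1. Tt ← Aa → Cc ← Rr → Ff → Ee ← Pp — Aa:fork[open]; Cc:collider[open]; Rr:fork[blocks]; Ff:chain[open]; Ee:collider[open] ⇒ blocked
  2. Tt ← Aa → Cc → Ee ← Pp — Aa:fork[open]; Cc:chain[blocks]; Ee:collider[open] ⇒ blocked
  3. Tt ← Aa → Cc → Ff → Ee ← Pp — Aa:fork[open]; Cc:chain[blocks]; Ff:chain[open]; Ee:collider[open] ⇒ blocked
  4. Tt ← Aa → Ff ← Cc → Ee ← Pp — Aa:fork[open]; Ff:collider[open]; Cc:fork[blocks]; Ee:collider[open] ⇒ blocked
  5. Tt ← Aa → Ff ← Rr → Cc → Ee ← Pp — Aa:fork[open]; Ff:collider[open]; Rr:fork[blocks]; Cc:chain[blocks]; Ee:collider[open] ⇒ blocked
  6. Tt ← Aa → Ff → Ee ← Pp — Aa:fork[open]; Ff:chain[open]; Ee:collider[open] ⇒ active
Since the path Tt ← Aa → Ff → Ee ← Pp is active, Tt and Pp are not d-separated given {Cc, Ee, Rr}.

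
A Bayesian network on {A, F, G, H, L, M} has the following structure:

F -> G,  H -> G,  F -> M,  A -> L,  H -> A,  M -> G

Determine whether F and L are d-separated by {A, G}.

Yes

We examine all 2 paths between F and L:
Path 1: F → M → G ← H → A → L
  A is a chain here and A is conditioned on, so the path is blocked at A.
Path 2: F → G ← H → A → L
  A is a chain here and A is conditioned on, so the path is blocked at A.
Every path is blocked, so F and L are d-separated given {A, G}.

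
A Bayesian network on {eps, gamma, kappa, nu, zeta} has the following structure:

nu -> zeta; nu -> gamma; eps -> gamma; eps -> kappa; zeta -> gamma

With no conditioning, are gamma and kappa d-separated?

There is one path between gamma and kappa:
  1. gamma ← eps → kappa — eps:fork[open] ⇒ active
Because an active path exists, gamma and kappa are not d-separated.

No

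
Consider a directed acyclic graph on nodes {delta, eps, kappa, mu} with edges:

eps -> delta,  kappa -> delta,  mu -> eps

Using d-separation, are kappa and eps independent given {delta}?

No

The only undirected path from kappa to eps is:
  1. kappa → delta ← eps — delta:collider[open] ⇒ active
Because an active path exists, kappa and eps are not d-separated.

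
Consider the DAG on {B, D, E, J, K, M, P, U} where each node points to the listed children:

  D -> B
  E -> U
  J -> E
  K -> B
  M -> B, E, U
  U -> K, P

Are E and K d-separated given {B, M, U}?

Enumerating the 4 paths from E to K and testing each for blocking by {B, M, U}:
Path 1: E ← M → B ← K
  M is a fork here and M is conditioned on, so the path is blocked at M.
Path 2: E ← M → U → K
  M is a fork here and M is conditioned on, so the path is blocked at M.
Path 3: E → U → K
  U is a chain here and U is conditioned on, so the path is blocked at U.
Path 4: E → U ← M → B ← K
  M is a fork here and M is conditioned on, so the path is blocked at M.
Every path is blocked, so E and K are d-separated given {B, M, U}.

Yes — E and K are d-separated given {B, M, U}.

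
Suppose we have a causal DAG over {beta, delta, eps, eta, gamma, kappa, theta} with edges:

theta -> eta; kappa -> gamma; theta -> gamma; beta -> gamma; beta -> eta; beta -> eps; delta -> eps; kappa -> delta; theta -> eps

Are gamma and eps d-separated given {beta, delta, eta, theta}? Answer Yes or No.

Yes

5 paths connect gamma and eps; each must be blocked for d-separation to hold:
  1. gamma ← theta → eps — theta:fork[blocks] ⇒ blocked
  2. gamma ← theta → eta ← beta → eps — theta:fork[blocks]; eta:collider[open]; beta:fork[blocks] ⇒ blocked
  3. gamma ← beta → eps — beta:fork[blocks] ⇒ blocked
  4. gamma ← beta → eta ← theta → eps — beta:fork[blocks]; eta:collider[open]; theta:fork[blocks] ⇒ blocked
  5. gamma ← kappa → delta → eps — kappa:fork[open]; delta:chain[blocks] ⇒ blocked
Every path is blocked, so gamma and eps are d-separated given {beta, delta, eta, theta}.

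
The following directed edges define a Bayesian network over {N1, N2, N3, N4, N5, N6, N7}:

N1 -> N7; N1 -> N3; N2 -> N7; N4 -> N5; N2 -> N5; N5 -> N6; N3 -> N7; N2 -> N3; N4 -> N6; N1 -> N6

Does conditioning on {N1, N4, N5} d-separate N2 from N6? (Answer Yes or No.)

Enumerating the 6 paths from N2 to N6 and testing each for blocking by {N1, N4, N5}:
  1. N2 → N3 → N7 ← N1 → N6 — N3:chain[open]; N7:collider[blocks]; N1:fork[blocks] ⇒ blocked
  2. N2 → N3 ← N1 → N6 — N3:collider[blocks]; N1:fork[blocks] ⇒ blocked
  3. N2 → N7 ← N3 ← N1 → N6 — N7:collider[blocks]; N3:chain[open]; N1:fork[blocks] ⇒ blocked
  4. N2 → N7 ← N1 → N6 — N7:collider[blocks]; N1:fork[blocks] ⇒ blocked
  5. N2 → N5 → N6 — N5:chain[blocks] ⇒ blocked
  6. N2 → N5 ← N4 → N6 — N5:collider[open]; N4:fork[blocks] ⇒ blocked
Every path is blocked, so N2 and N6 are d-separated given {N1, N4, N5}.

Yes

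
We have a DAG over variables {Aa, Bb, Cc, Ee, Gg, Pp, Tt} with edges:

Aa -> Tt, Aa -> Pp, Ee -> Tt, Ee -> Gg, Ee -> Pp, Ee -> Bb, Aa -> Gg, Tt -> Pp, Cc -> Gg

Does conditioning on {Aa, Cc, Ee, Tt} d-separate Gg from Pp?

Yes — Gg and Pp are d-separated given {Aa, Cc, Ee, Tt}.

6 paths connect Gg and Pp; each must be blocked for d-separation to hold:
Path 1: Gg ← Aa → Pp
  Aa is a fork here and Aa is conditioned on, so the path is blocked at Aa.
Path 2: Gg ← Aa → Tt → Pp
  Aa is a fork here and Aa is conditioned on, so the path is blocked at Aa.
Path 3: Gg ← Aa → Tt ← Ee → Pp
  Aa is a fork here and Aa is conditioned on, so the path is blocked at Aa.
Path 4: Gg ← Ee → Pp
  Ee is a fork here and Ee is conditioned on, so the path is blocked at Ee.
Path 5: Gg ← Ee → Tt ← Aa → Pp
  Ee is a fork here and Ee is conditioned on, so the path is blocked at Ee.
Path 6: Gg ← Ee → Tt → Pp
  Ee is a fork here and Ee is conditioned on, so the path is blocked at Ee.
Every path is blocked, so Gg and Pp are d-separated given {Aa, Cc, Ee, Tt}.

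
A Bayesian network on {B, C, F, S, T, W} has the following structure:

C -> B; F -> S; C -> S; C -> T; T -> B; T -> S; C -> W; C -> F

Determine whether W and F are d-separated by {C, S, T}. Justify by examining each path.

Yes

There are 4 undirected paths between W and F; checking each against the conditioning set {C, S, T}:
Path 1: W ← C → T → S ← F
  C is a fork here and C is conditioned on, so the path is blocked at C.
Path 2: W ← C → B ← T → S ← F
  C is a fork here and C is conditioned on, so the path is blocked at C.
Path 3: W ← C → F
  C is a fork here and C is conditioned on, so the path is blocked at C.
Path 4: W ← C → S ← F
  C is a fork here and C is conditioned on, so the path is blocked at C.
All paths are blocked; W ⊥ F | {C, S, T} holds.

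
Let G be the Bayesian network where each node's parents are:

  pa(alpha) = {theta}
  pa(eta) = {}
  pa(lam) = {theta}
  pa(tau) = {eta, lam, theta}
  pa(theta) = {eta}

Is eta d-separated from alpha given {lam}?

No

Enumerating the 3 paths from eta to alpha and testing each for blocking by {lam}:
Path 1: eta → theta → alpha
  theta is a chain and theta is not conditioned on — no node blocks this path, so it is active.
Path 2: eta → tau ← lam ← theta → alpha
  tau is a collider here and neither tau nor any of its descendants is conditioned on, so the collider stays closed — the path is blocked at tau.
Path 3: eta → tau ← theta → alpha
  tau is a collider here and neither tau nor any of its descendants is conditioned on, so the collider stays closed — the path is blocked at tau.
At least one path is unblocked, so d-separation fails.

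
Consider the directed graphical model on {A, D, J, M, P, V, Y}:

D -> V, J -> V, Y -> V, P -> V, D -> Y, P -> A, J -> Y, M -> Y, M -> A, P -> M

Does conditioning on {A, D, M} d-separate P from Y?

We examine all 5 paths between P and Y:
  1. P → V ← Y — V:collider[blocks] ⇒ blocked
  2. P → V ← D → Y — V:collider[blocks]; D:fork[blocks] ⇒ blocked
  3. P → V ← J → Y — V:collider[blocks]; J:fork[open] ⇒ blocked
  4. P → A ← M → Y — A:collider[open]; M:fork[blocks] ⇒ blocked
  5. P → M → Y — M:chain[blocks] ⇒ blocked
Since every path is blocked, d-separation holds.

Yes — P and Y are d-separated given {A, D, M}.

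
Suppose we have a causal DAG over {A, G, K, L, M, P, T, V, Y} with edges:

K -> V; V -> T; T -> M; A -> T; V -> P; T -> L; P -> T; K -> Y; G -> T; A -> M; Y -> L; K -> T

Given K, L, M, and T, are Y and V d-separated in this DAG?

Enumerating the 6 paths from Y to V and testing each for blocking by {K, L, M, T}:
Path 1: Y ← K → T ← V
  K is a fork here and K is conditioned on, so the path is blocked at K.
Path 2: Y ← K → T ← P ← V
  K is a fork here and K is conditioned on, so the path is blocked at K.
Path 3: Y ← K → V
  K is a fork here and K is conditioned on, so the path is blocked at K.
Path 4: Y → L ← T ← K → V
  T is a chain here and T is conditioned on, so the path is blocked at T.
Path 5: Y → L ← T ← V
  T is a chain here and T is conditioned on, so the path is blocked at T.
Path 6: Y → L ← T ← P ← V
  T is a chain here and T is conditioned on, so the path is blocked at T.
All paths are blocked; Y ⊥ V | {K, L, M, T} holds.

Yes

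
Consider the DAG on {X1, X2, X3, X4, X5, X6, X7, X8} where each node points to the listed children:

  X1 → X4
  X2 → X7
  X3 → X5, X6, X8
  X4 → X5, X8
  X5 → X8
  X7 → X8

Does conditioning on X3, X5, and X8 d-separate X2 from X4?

No — X2 and X4 are not d-separated given {X3, X5, X8}.

3 paths connect X2 and X4; each must be blocked for d-separation to hold:
  1. X2 → X7 → X8 ← X5 ← X4 — X7:chain[open]; X8:collider[open]; X5:chain[blocks] ⇒ blocked
  2. X2 → X7 → X8 ← X4 — X7:chain[open]; X8:collider[open] ⇒ active
  3. X2 → X7 → X8 ← X3 → X5 ← X4 — X7:chain[open]; X8:collider[open]; X3:fork[blocks]; X5:collider[open] ⇒ blocked
At least one path is unblocked, so d-separation fails.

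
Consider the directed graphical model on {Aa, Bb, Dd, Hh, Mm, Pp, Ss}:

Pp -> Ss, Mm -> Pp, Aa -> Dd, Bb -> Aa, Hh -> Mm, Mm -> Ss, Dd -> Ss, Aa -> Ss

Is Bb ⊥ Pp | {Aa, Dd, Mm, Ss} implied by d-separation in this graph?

Enumerating the 4 paths from Bb to Pp and testing each for blocking by {Aa, Dd, Mm, Ss}:
Path 1: Bb → Aa → Ss ← Pp
  Aa is a chain here and Aa is conditioned on, so the path is blocked at Aa.
Path 2: Bb → Aa → Ss ← Mm → Pp
  Aa is a chain here and Aa is conditioned on, so the path is blocked at Aa.
Path 3: Bb → Aa → Dd → Ss ← Pp
  Aa is a chain here and Aa is conditioned on, so the path is blocked at Aa.
Path 4: Bb → Aa → Dd → Ss ← Mm → Pp
  Aa is a chain here and Aa is conditioned on, so the path is blocked at Aa.
All paths are blocked; Bb ⊥ Pp | {Aa, Dd, Mm, Ss} holds.

Yes — Bb and Pp are d-separated given {Aa, Dd, Mm, Ss}.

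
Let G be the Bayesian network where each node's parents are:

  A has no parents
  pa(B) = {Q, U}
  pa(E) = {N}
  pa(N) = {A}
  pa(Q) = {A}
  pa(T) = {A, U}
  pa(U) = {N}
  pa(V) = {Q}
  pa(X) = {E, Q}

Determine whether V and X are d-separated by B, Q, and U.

Yes

There are 5 undirected paths between V and X; checking each against the conditioning set {B, Q, U}:
Path 1: V ← Q ← A → T ← U ← N → E → X
  Q is a chain here and Q is conditioned on, so the path is blocked at Q.
Path 2: V ← Q ← A → N → E → X
  Q is a chain here and Q is conditioned on, so the path is blocked at Q.
Path 3: V ← Q → B ← U → T ← A → N → E → X
  Q is a fork here and Q is conditioned on, so the path is blocked at Q.
Path 4: V ← Q → B ← U ← N → E → X
  Q is a fork here and Q is conditioned on, so the path is blocked at Q.
Path 5: V ← Q → X
  Q is a fork here and Q is conditioned on, so the path is blocked at Q.
Since every path is blocked, d-separation holds.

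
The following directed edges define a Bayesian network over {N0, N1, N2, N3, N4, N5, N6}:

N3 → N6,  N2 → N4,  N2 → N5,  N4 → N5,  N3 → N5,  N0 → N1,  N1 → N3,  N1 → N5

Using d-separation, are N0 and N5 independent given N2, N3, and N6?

No

We examine all 2 paths between N0 and N5:
Path 1: N0 → N1 → N5
  N1 is a chain and N1 is not conditioned on — no node blocks this path, so it is active.
Path 2: N0 → N1 → N3 → N5
  N3 is a chain here and N3 is conditioned on, so the path is blocked at N3.
At least one path is unblocked, so d-separation fails.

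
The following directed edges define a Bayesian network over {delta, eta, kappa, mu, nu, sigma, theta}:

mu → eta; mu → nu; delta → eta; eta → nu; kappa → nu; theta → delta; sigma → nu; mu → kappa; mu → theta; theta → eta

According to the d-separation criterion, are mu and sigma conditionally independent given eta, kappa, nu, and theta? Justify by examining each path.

5 paths connect mu and sigma; each must be blocked for d-separation to hold:
Path 1: mu → kappa → nu ← sigma
  kappa is a chain here and kappa is conditioned on, so the path is blocked at kappa.
Path 2: mu → theta → delta → eta → nu ← sigma
  theta is a chain here and theta is conditioned on, so the path is blocked at theta.
Path 3: mu → theta → eta → nu ← sigma
  theta is a chain here and theta is conditioned on, so the path is blocked at theta.
Path 4: mu → nu ← sigma
  nu is a collider and nu is conditioned on, which opens it — no node blocks this path, so it is active.
Path 5: mu → eta → nu ← sigma
  eta is a chain here and eta is conditioned on, so the path is blocked at eta.
At least one path is unblocked, so d-separation fails.

No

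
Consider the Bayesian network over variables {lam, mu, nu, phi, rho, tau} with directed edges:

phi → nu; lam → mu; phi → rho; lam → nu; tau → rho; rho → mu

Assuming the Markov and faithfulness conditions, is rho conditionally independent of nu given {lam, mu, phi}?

Enumerating the 2 paths from rho to nu and testing each for blocking by {lam, mu, phi}:
Path 1: rho → mu ← lam → nu
  lam is a fork here and lam is conditioned on, so the path is blocked at lam.
Path 2: rho ← phi → nu
  phi is a fork here and phi is conditioned on, so the path is blocked at phi.
Since every path is blocked, d-separation holds.

Yes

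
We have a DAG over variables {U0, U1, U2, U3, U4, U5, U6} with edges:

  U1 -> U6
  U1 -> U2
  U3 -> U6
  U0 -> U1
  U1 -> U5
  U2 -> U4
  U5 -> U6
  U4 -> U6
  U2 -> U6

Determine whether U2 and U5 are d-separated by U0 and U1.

Yes

There are 6 undirected paths between U2 and U5; checking each against the conditioning set {U0, U1}:
Path 1: U2 ← U1 → U6 ← U5
  U1 is a fork here and U1 is conditioned on, so the path is blocked at U1.
Path 2: U2 ← U1 → U5
  U1 is a fork here and U1 is conditioned on, so the path is blocked at U1.
Path 3: U2 → U6 ← U1 → U5
  U6 is a collider here and neither U6 nor any of its descendants is conditioned on, so the collider stays closed — the path is blocked at U6.
Path 4: U2 → U6 ← U5
  U6 is a collider here and neither U6 nor any of its descendants is conditioned on, so the collider stays closed — the path is blocked at U6.
Path 5: U2 → U4 → U6 ← U1 → U5
  U6 is a collider here and neither U6 nor any of its descendants is conditioned on, so the collider stays closed — the path is blocked at U6.
Path 6: U2 → U4 → U6 ← U5
  U6 is a collider here and neither U6 nor any of its descendants is conditioned on, so the collider stays closed — the path is blocked at U6.
Since every path is blocked, d-separation holds.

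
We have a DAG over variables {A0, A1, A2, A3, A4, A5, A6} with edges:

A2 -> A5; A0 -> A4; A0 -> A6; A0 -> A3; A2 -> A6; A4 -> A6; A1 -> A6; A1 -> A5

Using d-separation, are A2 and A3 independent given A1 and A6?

No

4 paths connect A2 and A3; each must be blocked for d-separation to hold:
Path 1: A2 → A5 ← A1 → A6 ← A4 ← A0 → A3
  A5 is a collider here and neither A5 nor any of its descendants is conditioned on, so the collider stays closed — the path is blocked at A5.
Path 2: A2 → A5 ← A1 → A6 ← A0 → A3
  A5 is a collider here and neither A5 nor any of its descendants is conditioned on, so the collider stays closed — the path is blocked at A5.
Path 3: A2 → A6 ← A4 ← A0 → A3
  A6 is a collider and A6 is conditioned on, which opens it; A4 is a chain and A4 is not conditioned on; A0 is a fork and A0 is not conditioned on — no node blocks this path, so it is active.
Path 4: A2 → A6 ← A0 → A3
  A6 is a collider and A6 is conditioned on, which opens it; A0 is a fork and A0 is not conditioned on — no node blocks this path, so it is active.
Because an active path exists, A2 and A3 are not d-separated.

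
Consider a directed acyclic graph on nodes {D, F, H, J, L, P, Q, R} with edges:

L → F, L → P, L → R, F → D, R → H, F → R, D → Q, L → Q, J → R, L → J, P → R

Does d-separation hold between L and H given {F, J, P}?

5 paths connect L and H; each must be blocked for d-separation to hold:
Path 1: L → R → H
  R is a chain and R is not conditioned on — no node blocks this path, so it is active.
Path 2: L → F → R → H
  F is a chain here and F is conditioned on, so the path is blocked at F.
Path 3: L → Q ← D ← F → R → H
  Q is a collider here and neither Q nor any of its descendants is conditioned on, so the collider stays closed — the path is blocked at Q.
Path 4: L → P → R → H
  P is a chain here and P is conditioned on, so the path is blocked at P.
Path 5: L → J → R → H
  J is a chain here and J is conditioned on, so the path is blocked at J.
At least one path is unblocked, so d-separation fails.

No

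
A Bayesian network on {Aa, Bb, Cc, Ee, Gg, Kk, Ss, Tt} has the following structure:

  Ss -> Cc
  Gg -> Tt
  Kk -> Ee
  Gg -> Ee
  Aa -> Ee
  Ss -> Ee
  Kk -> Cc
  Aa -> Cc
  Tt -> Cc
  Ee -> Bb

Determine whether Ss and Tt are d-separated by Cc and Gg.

There are 6 undirected paths between Ss and Tt; checking each against the conditioning set {Cc, Gg}:
Path 1: Ss → Ee ← Gg → Tt
  Ee is a collider here and neither Ee nor any of its descendants is conditioned on, so the collider stays closed — the path is blocked at Ee.
Path 2: Ss → Ee ← Kk → Cc ← Tt
  Ee is a collider here and neither Ee nor any of its descendants is conditioned on, so the collider stays closed — the path is blocked at Ee.
Path 3: Ss → Ee ← Aa → Cc ← Tt
  Ee is a collider here and neither Ee nor any of its descendants is conditioned on, so the collider stays closed — the path is blocked at Ee.
Path 4: Ss → Cc ← Tt
  Cc is a collider and Cc is conditioned on, which opens it — no node blocks this path, so it is active.
Path 5: Ss → Cc ← Kk → Ee ← Gg → Tt
  Ee is a collider here and neither Ee nor any of its descendants is conditioned on, so the collider stays closed — the path is blocked at Ee.
Path 6: Ss → Cc ← Aa → Ee ← Gg → Tt
  Ee is a collider here and neither Ee nor any of its descendants is conditioned on, so the collider stays closed — the path is blocked at Ee.
Since the path Ss → Cc ← Tt is active, Ss and Tt are not d-separated given {Cc, Gg}.

No — Ss and Tt are not d-separated given {Cc, Gg}.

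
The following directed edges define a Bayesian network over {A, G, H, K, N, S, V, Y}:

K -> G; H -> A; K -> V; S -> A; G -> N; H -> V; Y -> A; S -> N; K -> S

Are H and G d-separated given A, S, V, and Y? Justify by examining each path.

No

We examine all 4 paths between H and G:
Path 1: H → V ← K → S → N ← G
  S is a chain here and S is conditioned on, so the path is blocked at S.
Path 2: H → V ← K → G
  V is a collider and V is conditioned on, which opens it; K is a fork and K is not conditioned on — no node blocks this path, so it is active.
Path 3: H → A ← S → N ← G
  S is a fork here and S is conditioned on, so the path is blocked at S.
Path 4: H → A ← S ← K → G
  S is a chain here and S is conditioned on, so the path is blocked at S.
Since the path H → V ← K → G is active, H and G are not d-separated given {A, S, V, Y}.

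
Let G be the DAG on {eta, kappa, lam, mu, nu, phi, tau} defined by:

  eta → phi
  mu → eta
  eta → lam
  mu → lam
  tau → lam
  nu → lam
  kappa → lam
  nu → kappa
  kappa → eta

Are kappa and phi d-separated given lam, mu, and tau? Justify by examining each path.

Enumerating the 5 paths from kappa to phi and testing each for blocking by {lam, mu, tau}:
  1. kappa ← nu → lam ← mu → eta → phi — nu:fork[open]; lam:collider[open]; mu:fork[blocks]; eta:chain[open] ⇒ blocked
  2. kappa ← nu → lam ← eta → phi — nu:fork[open]; lam:collider[open]; eta:fork[open] ⇒ active
  3. kappa → lam ← mu → eta → phi — lam:collider[open]; mu:fork[blocks]; eta:chain[open] ⇒ blocked
  4. kappa → lam ← eta → phi — lam:collider[open]; eta:fork[open] ⇒ active
  5. kappa → eta → phi — eta:chain[open] ⇒ active
At least one path is unblocked, so d-separation fails.

No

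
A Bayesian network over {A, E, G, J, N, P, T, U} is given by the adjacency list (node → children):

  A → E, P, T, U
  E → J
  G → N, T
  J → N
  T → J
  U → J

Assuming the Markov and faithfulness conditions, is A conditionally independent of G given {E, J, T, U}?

6 paths connect A and G; each must be blocked for d-separation to hold:
Path 1: A → E → J → N ← G
  E is a chain here and E is conditioned on, so the path is blocked at E.
Path 2: A → E → J ← T ← G
  E is a chain here and E is conditioned on, so the path is blocked at E.
Path 3: A → U → J → N ← G
  U is a chain here and U is conditioned on, so the path is blocked at U.
Path 4: A → U → J ← T ← G
  U is a chain here and U is conditioned on, so the path is blocked at U.
Path 5: A → T ← G
  T is a collider and T is conditioned on, which opens it — no node blocks this path, so it is active.
Path 6: A → T → J → N ← G
  T is a chain here and T is conditioned on, so the path is blocked at T.
Since the path A → T ← G is active, A and G are not d-separated given {E, J, T, U}.

No — A and G are not d-separated given {E, J, T, U}.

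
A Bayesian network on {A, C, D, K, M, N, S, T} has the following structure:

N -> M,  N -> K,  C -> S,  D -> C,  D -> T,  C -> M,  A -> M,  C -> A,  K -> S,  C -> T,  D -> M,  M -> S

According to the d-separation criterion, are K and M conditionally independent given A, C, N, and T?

Yes — K and M are d-separated given {A, C, N, T}.

There are 6 undirected paths between K and M; checking each against the conditioning set {A, C, N, T}:
  1. K ← N → M — N:fork[blocks] ⇒ blocked
  2. K → S ← C → A → M — S:collider[blocks]; C:fork[blocks]; A:chain[blocks] ⇒ blocked
  3. K → S ← C → T ← D → M — S:collider[blocks]; C:fork[blocks]; T:collider[open]; D:fork[open] ⇒ blocked
  4. K → S ← C → M — S:collider[blocks]; C:fork[blocks] ⇒ blocked
  5. K → S ← C ← D → M — S:collider[blocks]; C:chain[blocks]; D:fork[open] ⇒ blocked
  6. K → S ← M — S:collider[blocks] ⇒ blocked
All paths are blocked; K ⊥ M | {A, C, N, T} holds.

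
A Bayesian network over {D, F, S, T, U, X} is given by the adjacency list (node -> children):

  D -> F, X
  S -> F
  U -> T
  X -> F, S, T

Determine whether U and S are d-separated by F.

Yes — U and S are d-separated given {F}.

Enumerating the 3 paths from U to S and testing each for blocking by {F}:
Path 1: U → T ← X → S
  T is a collider here and neither T nor any of its descendants is conditioned on, so the collider stays closed — the path is blocked at T.
Path 2: U → T ← X ← D → F ← S
  T is a collider here and neither T nor any of its descendants is conditioned on, so the collider stays closed — the path is blocked at T.
Path 3: U → T ← X → F ← S
  T is a collider here and neither T nor any of its descendants is conditioned on, so the collider stays closed — the path is blocked at T.
All paths are blocked; U ⊥ S | {F} holds.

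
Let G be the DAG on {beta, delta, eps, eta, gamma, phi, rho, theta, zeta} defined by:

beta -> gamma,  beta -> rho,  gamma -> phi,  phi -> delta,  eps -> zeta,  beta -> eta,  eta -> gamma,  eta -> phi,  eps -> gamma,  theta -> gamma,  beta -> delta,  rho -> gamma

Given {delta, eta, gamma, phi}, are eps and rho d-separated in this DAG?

There are 6 undirected paths between eps and rho; checking each against the conditioning set {delta, eta, gamma, phi}:
Path 1: eps → gamma → phi → delta ← beta → rho
  gamma is a chain here and gamma is conditioned on, so the path is blocked at gamma.
Path 2: eps → gamma → phi ← eta ← beta → rho
  gamma is a chain here and gamma is conditioned on, so the path is blocked at gamma.
Path 3: eps → gamma ← beta → rho
  gamma is a collider and gamma is conditioned on, which opens it; beta is a fork and beta is not conditioned on — no node blocks this path, so it is active.
Path 4: eps → gamma ← eta → phi → delta ← beta → rho
  eta is a fork here and eta is conditioned on, so the path is blocked at eta.
Path 5: eps → gamma ← eta ← beta → rho
  eta is a chain here and eta is conditioned on, so the path is blocked at eta.
Path 6: eps → gamma ← rho
  gamma is a collider and gamma is conditioned on, which opens it — no node blocks this path, so it is active.
Because an active path exists, eps and rho are not d-separated.

No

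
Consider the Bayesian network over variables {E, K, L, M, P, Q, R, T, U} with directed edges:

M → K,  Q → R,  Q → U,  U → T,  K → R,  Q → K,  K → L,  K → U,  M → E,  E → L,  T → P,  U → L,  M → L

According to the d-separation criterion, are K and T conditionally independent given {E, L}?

We examine all 6 paths between K and T:
  1. K ← Q → U → T — Q:fork[open]; U:chain[open] ⇒ active
  2. K → R ← Q → U → T — R:collider[blocks]; Q:fork[open]; U:chain[open] ⇒ blocked
  3. K → U → T — U:chain[open] ⇒ active
  4. K → L ← U → T — L:collider[open]; U:fork[open] ⇒ active
  5. K ← M → L ← U → T — M:fork[open]; L:collider[open]; U:fork[open] ⇒ active
  6. K ← M → E → L ← U → T — M:fork[open]; E:chain[blocks]; L:collider[open]; U:fork[open] ⇒ blocked
At least one path is unblocked, so d-separation fails.

No — K and T are not d-separated given {E, L}.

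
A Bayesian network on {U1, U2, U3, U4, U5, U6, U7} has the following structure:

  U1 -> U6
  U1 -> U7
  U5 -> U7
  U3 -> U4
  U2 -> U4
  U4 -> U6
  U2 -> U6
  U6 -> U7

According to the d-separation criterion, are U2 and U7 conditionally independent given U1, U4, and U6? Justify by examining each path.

Yes — U2 and U7 are d-separated given {U1, U4, U6}.

Enumerating the 4 paths from U2 to U7 and testing each for blocking by {U1, U4, U6}:
Path 1: U2 → U4 → U6 → U7
  U4 is a chain here and U4 is conditioned on, so the path is blocked at U4.
Path 2: U2 → U4 → U6 ← U1 → U7
  U4 is a chain here and U4 is conditioned on, so the path is blocked at U4.
Path 3: U2 → U6 → U7
  U6 is a chain here and U6 is conditioned on, so the path is blocked at U6.
Path 4: U2 → U6 ← U1 → U7
  U1 is a fork here and U1 is conditioned on, so the path is blocked at U1.
All paths are blocked; U2 ⊥ U7 | {U1, U4, U6} holds.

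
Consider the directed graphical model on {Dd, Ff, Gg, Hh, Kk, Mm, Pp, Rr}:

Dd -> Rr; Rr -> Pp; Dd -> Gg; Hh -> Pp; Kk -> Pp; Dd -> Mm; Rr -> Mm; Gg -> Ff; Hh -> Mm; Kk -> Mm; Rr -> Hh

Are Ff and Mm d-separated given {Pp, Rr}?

No

6 paths connect Ff and Mm; each must be blocked for d-separation to hold:
Path 1: Ff ← Gg ← Dd → Mm
  Gg is a chain and Gg is not conditioned on; Dd is a fork and Dd is not conditioned on — no node blocks this path, so it is active.
Path 2: Ff ← Gg ← Dd → Rr → Pp ← Kk → Mm
  Rr is a chain here and Rr is conditioned on, so the path is blocked at Rr.
Path 3: Ff ← Gg ← Dd → Rr → Pp ← Hh → Mm
  Rr is a chain here and Rr is conditioned on, so the path is blocked at Rr.
Path 4: Ff ← Gg ← Dd → Rr → Hh → Pp ← Kk → Mm
  Rr is a chain here and Rr is conditioned on, so the path is blocked at Rr.
Path 5: Ff ← Gg ← Dd → Rr → Hh → Mm
  Rr is a chain here and Rr is conditioned on, so the path is blocked at Rr.
Path 6: Ff ← Gg ← Dd → Rr → Mm
  Rr is a chain here and Rr is conditioned on, so the path is blocked at Rr.
At least one path is unblocked, so d-separation fails.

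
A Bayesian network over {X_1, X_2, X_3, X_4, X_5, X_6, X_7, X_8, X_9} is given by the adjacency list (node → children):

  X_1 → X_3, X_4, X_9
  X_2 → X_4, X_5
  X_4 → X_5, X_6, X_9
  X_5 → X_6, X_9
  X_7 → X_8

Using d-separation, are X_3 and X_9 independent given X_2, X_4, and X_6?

There are 5 undirected paths between X_3 and X_9; checking each against the conditioning set {X_2, X_4, X_6}:
Path 1: X_3 ← X_1 → X_9
  X_1 is a fork and X_1 is not conditioned on — no node blocks this path, so it is active.
Path 2: X_3 ← X_1 → X_4 → X_6 ← X_5 → X_9
  X_4 is a chain here and X_4 is conditioned on, so the path is blocked at X_4.
Path 3: X_3 ← X_1 → X_4 → X_9
  X_4 is a chain here and X_4 is conditioned on, so the path is blocked at X_4.
Path 4: X_3 ← X_1 → X_4 → X_5 → X_9
  X_4 is a chain here and X_4 is conditioned on, so the path is blocked at X_4.
Path 5: X_3 ← X_1 → X_4 ← X_2 → X_5 → X_9
  X_2 is a fork here and X_2 is conditioned on, so the path is blocked at X_2.
Since the path X_3 ← X_1 → X_9 is active, X_3 and X_9 are not d-separated given {X_2, X_4, X_6}.

No — X_3 and X_9 are not d-separated given {X_2, X_4, X_6}.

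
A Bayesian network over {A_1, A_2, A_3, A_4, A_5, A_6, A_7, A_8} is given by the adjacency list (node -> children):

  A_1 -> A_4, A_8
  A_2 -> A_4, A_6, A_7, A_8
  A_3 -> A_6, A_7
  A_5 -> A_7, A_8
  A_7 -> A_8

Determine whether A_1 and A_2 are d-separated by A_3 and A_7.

Enumerating the 6 paths from A_1 to A_2 and testing each for blocking by {A_3, A_7}:
Path 1: A_1 → A_4 ← A_2
  A_4 is a collider here and neither A_4 nor any of its descendants is conditioned on, so the collider stays closed — the path is blocked at A_4.
Path 2: A_1 → A_8 ← A_7 ← A_2
  A_8 is a collider here and neither A_8 nor any of its descendants is conditioned on, so the collider stays closed — the path is blocked at A_8.
Path 3: A_1 → A_8 ← A_7 ← A_3 → A_6 ← A_2
  A_8 is a collider here and neither A_8 nor any of its descendants is conditioned on, so the collider stays closed — the path is blocked at A_8.
Path 4: A_1 → A_8 ← A_2
  A_8 is a collider here and neither A_8 nor any of its descendants is conditioned on, so the collider stays closed — the path is blocked at A_8.
Path 5: A_1 → A_8 ← A_5 → A_7 ← A_2
  A_8 is a collider here and neither A_8 nor any of its descendants is conditioned on, so the collider stays closed — the path is blocked at A_8.
Path 6: A_1 → A_8 ← A_5 → A_7 ← A_3 → A_6 ← A_2
  A_8 is a collider here and neither A_8 nor any of its descendants is conditioned on, so the collider stays closed — the path is blocked at A_8.
Since every path is blocked, d-separation holds.

Yes — A_1 and A_2 are d-separated given {A_3, A_7}.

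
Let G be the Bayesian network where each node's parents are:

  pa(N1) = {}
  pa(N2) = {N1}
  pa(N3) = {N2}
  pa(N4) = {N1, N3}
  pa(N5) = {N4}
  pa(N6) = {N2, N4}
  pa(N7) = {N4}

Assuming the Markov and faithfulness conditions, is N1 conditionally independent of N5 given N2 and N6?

We examine all 3 paths between N1 and N5:
  1. N1 → N2 → N6 ← N4 → N5 — N2:chain[blocks]; N6:collider[open]; N4:fork[open] ⇒ blocked
  2. N1 → N2 → N3 → N4 → N5 — N2:chain[blocks]; N3:chain[open]; N4:chain[open] ⇒ blocked
  3. N1 → N4 → N5 — N4:chain[open] ⇒ active
Because an active path exists, N1 and N5 are not d-separated.

No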